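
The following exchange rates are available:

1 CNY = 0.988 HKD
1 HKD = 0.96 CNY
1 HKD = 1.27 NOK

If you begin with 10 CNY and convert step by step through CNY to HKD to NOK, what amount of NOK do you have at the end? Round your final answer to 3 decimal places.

12.548

10 CNY × 0.988 = 9.88 HKD
9.88 HKD × 1.27 = 12.5476 NOK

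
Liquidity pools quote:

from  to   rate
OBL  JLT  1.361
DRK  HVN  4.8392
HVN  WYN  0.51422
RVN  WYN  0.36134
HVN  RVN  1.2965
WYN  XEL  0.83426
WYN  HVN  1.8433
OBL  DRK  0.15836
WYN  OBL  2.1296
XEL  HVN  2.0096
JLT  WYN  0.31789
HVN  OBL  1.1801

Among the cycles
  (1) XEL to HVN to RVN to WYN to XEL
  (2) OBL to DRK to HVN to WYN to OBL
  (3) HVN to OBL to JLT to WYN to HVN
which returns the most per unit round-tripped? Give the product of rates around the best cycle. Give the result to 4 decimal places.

0.9411

(1) 2.0096 × 1.2965 × 0.36134 × 0.83426 = 0.78542
(2) 0.15836 × 4.8392 × 0.51422 × 2.1296 = 0.83920
(3) 1.1801 × 1.361 × 0.31789 × 1.8433 = 0.94113
Highest is cycle (3) at 0.9411 (≤1, no arbitrage).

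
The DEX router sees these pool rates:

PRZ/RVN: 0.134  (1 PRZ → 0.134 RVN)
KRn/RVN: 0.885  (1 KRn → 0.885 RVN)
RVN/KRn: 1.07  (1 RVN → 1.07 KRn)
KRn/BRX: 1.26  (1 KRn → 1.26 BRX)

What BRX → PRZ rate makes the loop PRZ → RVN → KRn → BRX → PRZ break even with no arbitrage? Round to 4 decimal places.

Known legs of the cycle: 0.134 × 1.07 × 1.26 = 0.1806588
For no arbitrage the full-cycle product must be 1, so the missing rate is 1 / 0.1806588 ≈ 5.535296.

5.5353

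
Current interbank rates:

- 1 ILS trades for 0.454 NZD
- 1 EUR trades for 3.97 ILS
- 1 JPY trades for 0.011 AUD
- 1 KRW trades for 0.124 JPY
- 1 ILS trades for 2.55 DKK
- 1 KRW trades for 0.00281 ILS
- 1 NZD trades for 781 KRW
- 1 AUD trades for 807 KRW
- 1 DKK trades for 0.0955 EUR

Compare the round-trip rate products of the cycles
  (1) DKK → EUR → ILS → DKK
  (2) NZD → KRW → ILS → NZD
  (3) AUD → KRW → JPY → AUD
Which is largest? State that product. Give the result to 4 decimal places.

(1) 0.0955 × 3.97 × 2.55 = 0.96679
(2) 781 × 0.00281 × 0.454 = 0.99635
(3) 807 × 0.124 × 0.011 = 1.10075
Highest is cycle (3) at 1.1007 (>1, arbitrage).

1.1007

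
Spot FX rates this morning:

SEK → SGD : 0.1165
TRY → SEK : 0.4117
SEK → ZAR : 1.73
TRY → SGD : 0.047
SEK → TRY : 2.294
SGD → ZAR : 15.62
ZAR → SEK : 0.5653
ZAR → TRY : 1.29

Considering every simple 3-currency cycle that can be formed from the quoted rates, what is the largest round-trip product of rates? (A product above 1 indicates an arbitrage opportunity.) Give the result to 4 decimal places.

SGD→ZAR→SEK→SGD: 15.62 × 0.5653 × 0.1165 = 1.02869
SGD→ZAR→TRY→SGD: 15.62 × 1.29 × 0.047 = 0.94704
TRY→SEK→ZAR→TRY: 0.4117 × 1.73 × 1.29 = 0.91879
Maximum is SGD→ZAR→SEK→SGD at 1.0287; arbitrage exists.

1.0287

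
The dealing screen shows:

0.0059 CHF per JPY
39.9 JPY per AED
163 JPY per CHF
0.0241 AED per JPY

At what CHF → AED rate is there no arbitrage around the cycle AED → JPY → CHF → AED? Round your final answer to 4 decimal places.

Known legs of the cycle: 39.9 × 0.0059 = 0.23541
For no arbitrage the full-cycle product must be 1, so the missing rate is 1 / 0.23541 ≈ 4.247908.

4.2479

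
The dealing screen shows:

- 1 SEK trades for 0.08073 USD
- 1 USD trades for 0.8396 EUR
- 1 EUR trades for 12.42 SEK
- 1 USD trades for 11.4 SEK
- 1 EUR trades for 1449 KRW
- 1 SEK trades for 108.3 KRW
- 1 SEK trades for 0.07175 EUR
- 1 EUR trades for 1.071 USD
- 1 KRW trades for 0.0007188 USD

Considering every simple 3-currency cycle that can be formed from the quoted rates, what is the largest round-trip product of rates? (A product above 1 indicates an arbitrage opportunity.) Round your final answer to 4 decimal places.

0.8874

USD→SEK→KRW→USD: 11.4 × 108.3 × 0.0007188 = 0.88744
USD→SEK→EUR→USD: 11.4 × 0.07175 × 1.071 = 0.87602
USD→EUR→KRW→USD: 0.8396 × 1449 × 0.0007188 = 0.87448
USD→EUR→SEK→USD: 0.8396 × 12.42 × 0.08073 = 0.84184
Maximum is USD→SEK→KRW→USD at 0.8874; no arbitrage — every cycle loses value.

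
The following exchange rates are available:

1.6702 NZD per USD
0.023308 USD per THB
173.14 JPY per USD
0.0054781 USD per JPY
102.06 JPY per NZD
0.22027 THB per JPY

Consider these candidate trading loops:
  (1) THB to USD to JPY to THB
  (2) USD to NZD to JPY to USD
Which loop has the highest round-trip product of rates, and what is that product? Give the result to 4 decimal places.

(1) 0.023308 × 173.14 × 0.22027 = 0.88891
(2) 1.6702 × 102.06 × 0.0054781 = 0.93380
Highest is cycle (2) at 0.9338 (≤1, no arbitrage).

0.9338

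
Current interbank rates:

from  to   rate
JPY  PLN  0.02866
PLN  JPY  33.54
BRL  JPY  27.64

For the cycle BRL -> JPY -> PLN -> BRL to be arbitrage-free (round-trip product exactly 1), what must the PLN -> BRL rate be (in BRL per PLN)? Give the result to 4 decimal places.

Known legs of the cycle: 27.64 × 0.02866 = 0.7921624
For no arbitrage the full-cycle product must be 1, so the missing rate is 1 / 0.7921624 ≈ 1.262367.

1.2624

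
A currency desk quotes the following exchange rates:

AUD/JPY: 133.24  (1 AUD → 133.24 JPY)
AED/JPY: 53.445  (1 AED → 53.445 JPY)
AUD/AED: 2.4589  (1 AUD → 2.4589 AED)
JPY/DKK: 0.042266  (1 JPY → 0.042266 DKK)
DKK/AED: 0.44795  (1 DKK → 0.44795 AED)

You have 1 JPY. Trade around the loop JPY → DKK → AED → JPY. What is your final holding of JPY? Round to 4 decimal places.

1 JPY × 0.042266 = 0.042266 DKK
0.042266 DKK × 0.44795 = 0.0189330547 AED
0.0189330547 AED × 53.445 = 1.0118771084415 JPY

1.0119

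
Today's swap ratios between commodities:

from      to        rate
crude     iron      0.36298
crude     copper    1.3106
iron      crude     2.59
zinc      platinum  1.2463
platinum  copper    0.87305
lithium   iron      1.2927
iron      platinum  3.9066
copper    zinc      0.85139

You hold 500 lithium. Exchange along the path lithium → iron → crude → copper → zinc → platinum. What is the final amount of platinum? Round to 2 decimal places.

2328.03

500 lithium × 1.2927 = 646.35 iron
646.35 iron × 2.59 = 1674.0465 crude
1674.0465 crude × 1.3106 = 2194.0053429 copper
2194.0053429 copper × 0.85139 = 1867.954208891631 zinc
1867.954208891631 zinc × 1.2463 = 2328.0313305416397153 platinum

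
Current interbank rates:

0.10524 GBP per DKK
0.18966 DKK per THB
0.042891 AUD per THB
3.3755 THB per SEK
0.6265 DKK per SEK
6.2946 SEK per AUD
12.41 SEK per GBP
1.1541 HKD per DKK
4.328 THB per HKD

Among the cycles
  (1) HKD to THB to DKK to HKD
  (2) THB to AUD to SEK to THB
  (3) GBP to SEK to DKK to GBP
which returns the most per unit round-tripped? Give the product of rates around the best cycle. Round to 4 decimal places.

0.9473

(1) 4.328 × 0.18966 × 1.1541 = 0.94734
(2) 0.042891 × 6.2946 × 3.3755 = 0.91132
(3) 12.41 × 0.6265 × 0.10524 = 0.81823
Highest is cycle (1) at 0.9473 (≤1, no arbitrage).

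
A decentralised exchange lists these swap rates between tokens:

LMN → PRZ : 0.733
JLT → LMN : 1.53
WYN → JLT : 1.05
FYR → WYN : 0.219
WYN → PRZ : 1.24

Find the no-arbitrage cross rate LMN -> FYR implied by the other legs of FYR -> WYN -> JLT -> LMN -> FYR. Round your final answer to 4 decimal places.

Known legs of the cycle: 0.219 × 1.05 × 1.53 = 0.3518235
For no arbitrage the full-cycle product must be 1, so the missing rate is 1 / 0.3518235 ≈ 2.842334.

2.8423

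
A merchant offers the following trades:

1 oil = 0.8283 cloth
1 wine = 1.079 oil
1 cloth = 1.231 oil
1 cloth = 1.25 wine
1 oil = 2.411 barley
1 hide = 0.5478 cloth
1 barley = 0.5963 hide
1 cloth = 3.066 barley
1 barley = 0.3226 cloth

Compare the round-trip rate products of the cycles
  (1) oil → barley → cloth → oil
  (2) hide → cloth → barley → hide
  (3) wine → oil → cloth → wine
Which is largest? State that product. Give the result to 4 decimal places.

1.1172

(1) 2.411 × 0.3226 × 1.231 = 0.95746
(2) 0.5478 × 3.066 × 0.5963 = 1.00152
(3) 1.079 × 0.8283 × 1.25 = 1.11717
Highest is cycle (3) at 1.1172 (>1, arbitrage).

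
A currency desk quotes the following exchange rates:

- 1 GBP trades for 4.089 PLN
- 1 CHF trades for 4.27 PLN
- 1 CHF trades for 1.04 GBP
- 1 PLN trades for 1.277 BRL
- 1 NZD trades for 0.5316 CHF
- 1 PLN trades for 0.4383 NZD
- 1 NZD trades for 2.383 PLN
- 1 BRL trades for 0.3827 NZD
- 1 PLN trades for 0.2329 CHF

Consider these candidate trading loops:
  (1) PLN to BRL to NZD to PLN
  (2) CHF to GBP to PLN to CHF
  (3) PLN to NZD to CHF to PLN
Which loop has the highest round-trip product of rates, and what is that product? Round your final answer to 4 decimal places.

1.1646

(1) 1.277 × 0.3827 × 2.383 = 1.16459
(2) 1.04 × 4.089 × 0.2329 = 0.99042
(3) 0.4383 × 0.5316 × 4.27 = 0.99491
Highest is cycle (1) at 1.1646 (>1, arbitrage).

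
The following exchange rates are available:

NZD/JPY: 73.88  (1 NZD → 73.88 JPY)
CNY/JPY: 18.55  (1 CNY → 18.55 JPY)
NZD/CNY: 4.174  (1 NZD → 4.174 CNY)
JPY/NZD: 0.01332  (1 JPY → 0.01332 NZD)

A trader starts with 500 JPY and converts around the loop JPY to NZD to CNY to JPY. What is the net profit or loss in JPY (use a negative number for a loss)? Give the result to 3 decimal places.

15.668

500 JPY × 0.01332 = 6.66 NZD
6.66 NZD × 4.174 = 27.79884 CNY
27.79884 CNY × 18.55 = 515.668482 JPY
Net change: 515.668482 − 500 = 15.668482 JPY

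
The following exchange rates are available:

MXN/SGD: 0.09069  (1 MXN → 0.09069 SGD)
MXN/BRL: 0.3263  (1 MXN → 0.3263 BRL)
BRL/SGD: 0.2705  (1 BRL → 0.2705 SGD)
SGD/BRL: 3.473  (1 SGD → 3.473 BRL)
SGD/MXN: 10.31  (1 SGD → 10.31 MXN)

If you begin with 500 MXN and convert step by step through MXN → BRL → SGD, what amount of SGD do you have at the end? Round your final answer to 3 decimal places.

44.132

500 MXN × 0.3263 = 163.15 BRL
163.15 BRL × 0.2705 = 44.132075 SGD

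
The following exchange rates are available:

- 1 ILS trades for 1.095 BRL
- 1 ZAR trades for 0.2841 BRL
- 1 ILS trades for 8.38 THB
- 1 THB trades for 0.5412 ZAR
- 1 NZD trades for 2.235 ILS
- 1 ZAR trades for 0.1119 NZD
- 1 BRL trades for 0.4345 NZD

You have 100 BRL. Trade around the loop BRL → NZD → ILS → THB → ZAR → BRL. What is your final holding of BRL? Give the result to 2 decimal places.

125.12

100 BRL × 0.4345 = 43.45 NZD
43.45 NZD × 2.235 = 97.11075 ILS
97.11075 ILS × 8.38 = 813.788085 THB
813.788085 THB × 0.5412 = 440.422111602 ZAR
440.422111602 ZAR × 0.2841 = 125.1239219061282 BRL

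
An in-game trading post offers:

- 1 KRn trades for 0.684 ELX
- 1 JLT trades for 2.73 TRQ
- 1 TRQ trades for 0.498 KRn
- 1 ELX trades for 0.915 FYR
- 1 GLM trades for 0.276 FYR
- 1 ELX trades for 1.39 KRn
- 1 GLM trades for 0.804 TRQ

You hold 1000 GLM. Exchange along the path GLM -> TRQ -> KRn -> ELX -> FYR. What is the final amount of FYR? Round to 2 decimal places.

1000 GLM × 0.804 = 804 TRQ
804 TRQ × 0.498 = 400.392 KRn
400.392 KRn × 0.684 = 273.868128 ELX
273.868128 ELX × 0.915 = 250.58933712 FYR

250.59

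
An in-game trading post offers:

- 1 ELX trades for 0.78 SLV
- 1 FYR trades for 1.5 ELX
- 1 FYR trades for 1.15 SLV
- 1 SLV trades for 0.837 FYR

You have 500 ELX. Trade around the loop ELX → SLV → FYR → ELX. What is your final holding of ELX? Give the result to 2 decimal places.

489.65

500 ELX × 0.78 = 390 SLV
390 SLV × 0.837 = 326.43 FYR
326.43 FYR × 1.5 = 489.645 ELX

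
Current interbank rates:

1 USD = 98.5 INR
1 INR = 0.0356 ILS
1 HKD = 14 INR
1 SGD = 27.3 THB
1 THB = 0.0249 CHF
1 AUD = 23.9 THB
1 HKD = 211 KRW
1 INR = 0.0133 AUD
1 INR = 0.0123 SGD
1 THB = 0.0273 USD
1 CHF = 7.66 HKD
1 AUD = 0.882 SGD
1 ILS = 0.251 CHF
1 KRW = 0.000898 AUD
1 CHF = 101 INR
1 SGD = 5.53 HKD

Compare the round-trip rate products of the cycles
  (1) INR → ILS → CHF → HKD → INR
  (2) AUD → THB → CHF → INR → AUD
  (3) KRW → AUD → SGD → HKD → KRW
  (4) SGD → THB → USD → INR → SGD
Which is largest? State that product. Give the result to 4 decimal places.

0.9583

(1) 0.0356 × 0.251 × 7.66 × 14 = 0.95825
(2) 23.9 × 0.0249 × 101 × 0.0133 = 0.79941
(3) 0.000898 × 0.882 × 5.53 × 211 = 0.92417
(4) 27.3 × 0.0273 × 98.5 × 0.0123 = 0.90296
Highest is cycle (1) at 0.9583 (≤1, no arbitrage).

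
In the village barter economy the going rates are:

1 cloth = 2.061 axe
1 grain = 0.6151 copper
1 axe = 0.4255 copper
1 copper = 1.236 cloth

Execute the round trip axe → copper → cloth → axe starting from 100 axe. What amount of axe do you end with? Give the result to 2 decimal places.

108.39

100 axe × 0.4255 = 42.55 copper
42.55 copper × 1.236 = 52.5918 cloth
52.5918 cloth × 2.061 = 108.3916998 axe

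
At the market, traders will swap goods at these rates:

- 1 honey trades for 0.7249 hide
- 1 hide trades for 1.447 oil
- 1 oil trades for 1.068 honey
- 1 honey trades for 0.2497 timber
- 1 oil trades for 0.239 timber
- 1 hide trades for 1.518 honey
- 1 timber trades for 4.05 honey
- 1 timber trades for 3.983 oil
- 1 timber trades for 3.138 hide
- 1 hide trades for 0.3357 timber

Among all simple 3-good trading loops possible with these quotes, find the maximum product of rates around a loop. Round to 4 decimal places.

honey→timber→hide→honey: 0.2497 × 3.138 × 1.518 = 1.18944
honey→hide→oil→honey: 0.7249 × 1.447 × 1.068 = 1.12026
timber→hide→oil→timber: 3.138 × 1.447 × 0.239 = 1.08522
honey→timber→oil→honey: 0.2497 × 3.983 × 1.068 = 1.06218
honey→hide→timber→honey: 0.7249 × 0.3357 × 4.05 = 0.98556
Maximum is honey→timber→hide→honey at 1.1894; arbitrage exists.

1.1894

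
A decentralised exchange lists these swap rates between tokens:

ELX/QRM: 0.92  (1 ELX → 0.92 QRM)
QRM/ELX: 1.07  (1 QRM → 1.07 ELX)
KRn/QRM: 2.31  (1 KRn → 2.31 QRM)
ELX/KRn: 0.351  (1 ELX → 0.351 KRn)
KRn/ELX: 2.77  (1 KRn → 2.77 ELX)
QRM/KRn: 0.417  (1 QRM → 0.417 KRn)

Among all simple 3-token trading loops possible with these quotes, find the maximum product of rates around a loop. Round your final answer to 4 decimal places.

1.0627

QRM→KRn→ELX→QRM: 0.417 × 2.77 × 0.92 = 1.06268
QRM→ELX→KRn→QRM: 1.07 × 0.351 × 2.31 = 0.86757
Maximum is QRM→KRn→ELX→QRM at 1.0627; arbitrage exists.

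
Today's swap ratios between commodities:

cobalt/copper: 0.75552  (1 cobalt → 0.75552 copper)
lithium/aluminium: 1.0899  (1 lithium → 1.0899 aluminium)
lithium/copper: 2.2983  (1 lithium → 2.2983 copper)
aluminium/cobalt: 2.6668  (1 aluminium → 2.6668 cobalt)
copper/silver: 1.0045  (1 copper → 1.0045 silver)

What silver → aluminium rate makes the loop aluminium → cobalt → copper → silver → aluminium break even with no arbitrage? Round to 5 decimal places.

Known legs of the cycle: 2.6668 × 0.75552 × 1.0045 = 2.023887429312
For no arbitrage the full-cycle product must be 1, so the missing rate is 1 / 2.023887429312 ≈ 0.4940986.

0.49410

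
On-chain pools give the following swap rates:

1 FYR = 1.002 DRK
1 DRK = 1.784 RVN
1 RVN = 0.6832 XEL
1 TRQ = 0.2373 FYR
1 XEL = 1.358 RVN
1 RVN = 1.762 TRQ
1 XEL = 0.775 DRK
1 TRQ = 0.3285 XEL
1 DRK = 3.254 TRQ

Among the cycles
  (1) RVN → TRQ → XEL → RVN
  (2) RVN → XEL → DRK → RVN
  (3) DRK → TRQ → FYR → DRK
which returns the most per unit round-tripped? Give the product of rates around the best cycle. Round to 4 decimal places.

(1) 1.762 × 0.3285 × 1.358 = 0.78603
(2) 0.6832 × 0.775 × 1.784 = 0.94459
(3) 3.254 × 0.2373 × 1.002 = 0.77372
Highest is cycle (2) at 0.9446 (≤1, no arbitrage).

0.9446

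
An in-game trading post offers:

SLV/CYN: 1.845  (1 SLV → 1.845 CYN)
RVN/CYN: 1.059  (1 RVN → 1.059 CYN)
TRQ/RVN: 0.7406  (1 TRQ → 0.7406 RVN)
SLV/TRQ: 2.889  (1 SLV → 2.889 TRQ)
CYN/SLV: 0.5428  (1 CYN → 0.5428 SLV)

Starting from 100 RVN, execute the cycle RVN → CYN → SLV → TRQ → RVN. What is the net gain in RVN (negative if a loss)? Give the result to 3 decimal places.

100 RVN × 1.059 = 105.9 CYN
105.9 CYN × 0.5428 = 57.48252 SLV
57.48252 SLV × 2.889 = 166.06700028 TRQ
166.06700028 TRQ × 0.7406 = 122.989220407368 RVN
Net change: 122.989220407368 − 100 = 22.989220407368 RVN

22.989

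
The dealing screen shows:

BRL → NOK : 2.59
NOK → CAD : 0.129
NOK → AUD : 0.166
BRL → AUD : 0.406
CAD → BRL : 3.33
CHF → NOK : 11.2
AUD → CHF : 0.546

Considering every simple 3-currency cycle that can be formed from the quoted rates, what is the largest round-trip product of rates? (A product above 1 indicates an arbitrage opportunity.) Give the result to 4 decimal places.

CAD→BRL→NOK→CAD: 3.33 × 2.59 × 0.129 = 1.11259
NOK→AUD→CHF→NOK: 0.166 × 0.546 × 11.2 = 1.01512
Maximum is CAD→BRL→NOK→CAD at 1.1126; arbitrage exists.

1.1126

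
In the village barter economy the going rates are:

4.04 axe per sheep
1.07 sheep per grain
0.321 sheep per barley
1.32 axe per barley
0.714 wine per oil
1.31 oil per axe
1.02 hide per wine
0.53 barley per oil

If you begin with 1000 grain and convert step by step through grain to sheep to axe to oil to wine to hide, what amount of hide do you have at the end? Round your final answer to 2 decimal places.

1000 grain × 1.07 = 1070 sheep
1070 sheep × 4.04 = 4322.8 axe
4322.8 axe × 1.31 = 5662.868 oil
5662.868 oil × 0.714 = 4043.287752 wine
4043.287752 wine × 1.02 = 4124.15350704 hide

4124.15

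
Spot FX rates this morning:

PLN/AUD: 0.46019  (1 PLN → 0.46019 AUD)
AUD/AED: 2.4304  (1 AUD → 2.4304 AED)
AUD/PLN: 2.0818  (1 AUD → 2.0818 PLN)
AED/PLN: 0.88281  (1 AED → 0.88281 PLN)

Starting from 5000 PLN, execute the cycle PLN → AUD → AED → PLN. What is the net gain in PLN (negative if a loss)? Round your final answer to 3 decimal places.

-63.124

5000 PLN × 0.46019 = 2300.95 AUD
2300.95 AUD × 2.4304 = 5592.22888 AED
5592.22888 AED × 0.88281 = 4936.8755775528 PLN
Net change: 4936.8755775528 − 5000 = -63.1244224472 PLN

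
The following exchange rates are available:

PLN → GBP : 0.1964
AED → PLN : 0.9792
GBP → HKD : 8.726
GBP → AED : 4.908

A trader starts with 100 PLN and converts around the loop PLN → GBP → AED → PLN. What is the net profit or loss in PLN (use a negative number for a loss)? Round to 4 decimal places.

100 PLN × 0.1964 = 19.64 GBP
19.64 GBP × 4.908 = 96.39312 AED
96.39312 AED × 0.9792 = 94.388143104 PLN
Net change: 94.388143104 − 100 = -5.611856896 PLN

-5.6119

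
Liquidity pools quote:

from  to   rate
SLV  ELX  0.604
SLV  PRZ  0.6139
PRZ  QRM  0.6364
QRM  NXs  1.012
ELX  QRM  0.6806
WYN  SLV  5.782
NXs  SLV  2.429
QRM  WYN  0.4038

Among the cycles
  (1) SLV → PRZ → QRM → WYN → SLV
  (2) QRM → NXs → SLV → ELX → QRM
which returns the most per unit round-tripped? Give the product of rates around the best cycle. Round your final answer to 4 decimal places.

(1) 0.6139 × 0.6364 × 0.4038 × 5.782 = 0.91216
(2) 1.012 × 2.429 × 0.604 × 0.6806 = 1.01050
Highest is cycle (2) at 1.0105 (>1, arbitrage).

1.0105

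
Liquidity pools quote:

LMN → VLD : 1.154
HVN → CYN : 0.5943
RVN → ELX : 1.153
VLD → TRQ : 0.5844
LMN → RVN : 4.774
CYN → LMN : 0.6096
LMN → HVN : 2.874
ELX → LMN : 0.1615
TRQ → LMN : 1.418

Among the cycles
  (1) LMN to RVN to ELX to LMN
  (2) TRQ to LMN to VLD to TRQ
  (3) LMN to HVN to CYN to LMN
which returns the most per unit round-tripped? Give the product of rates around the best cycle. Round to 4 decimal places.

1.0412

(1) 4.774 × 1.153 × 0.1615 = 0.88896
(2) 1.418 × 1.154 × 0.5844 = 0.95630
(3) 2.874 × 0.5943 × 0.6096 = 1.04121
Highest is cycle (3) at 1.0412 (>1, arbitrage).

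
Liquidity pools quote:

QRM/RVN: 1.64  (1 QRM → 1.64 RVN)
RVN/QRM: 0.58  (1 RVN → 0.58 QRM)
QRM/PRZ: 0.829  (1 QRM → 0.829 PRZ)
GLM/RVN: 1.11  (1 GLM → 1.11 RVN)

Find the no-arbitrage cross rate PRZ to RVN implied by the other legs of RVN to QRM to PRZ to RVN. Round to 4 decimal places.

2.0798

Known legs of the cycle: 0.58 × 0.829 = 0.48082
For no arbitrage the full-cycle product must be 1, so the missing rate is 1 / 0.48082 ≈ 2.079780.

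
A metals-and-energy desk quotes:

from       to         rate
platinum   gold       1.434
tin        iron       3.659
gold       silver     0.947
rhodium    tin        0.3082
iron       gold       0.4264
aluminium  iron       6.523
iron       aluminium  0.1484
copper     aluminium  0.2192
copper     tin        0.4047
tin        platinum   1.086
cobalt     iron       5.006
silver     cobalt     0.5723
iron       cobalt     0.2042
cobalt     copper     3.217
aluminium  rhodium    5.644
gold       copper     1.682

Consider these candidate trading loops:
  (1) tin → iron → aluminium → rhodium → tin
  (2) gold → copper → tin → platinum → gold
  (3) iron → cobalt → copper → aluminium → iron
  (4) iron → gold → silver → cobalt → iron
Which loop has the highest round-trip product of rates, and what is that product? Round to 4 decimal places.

(1) 3.659 × 0.1484 × 5.644 × 0.3082 = 0.94453
(2) 1.682 × 0.4047 × 1.086 × 1.434 = 1.06008
(3) 0.2042 × 3.217 × 0.2192 × 6.523 = 0.93928
(4) 0.4264 × 0.947 × 0.5723 × 5.006 = 1.15686
Highest is cycle (4) at 1.1569 (>1, arbitrage).

1.1569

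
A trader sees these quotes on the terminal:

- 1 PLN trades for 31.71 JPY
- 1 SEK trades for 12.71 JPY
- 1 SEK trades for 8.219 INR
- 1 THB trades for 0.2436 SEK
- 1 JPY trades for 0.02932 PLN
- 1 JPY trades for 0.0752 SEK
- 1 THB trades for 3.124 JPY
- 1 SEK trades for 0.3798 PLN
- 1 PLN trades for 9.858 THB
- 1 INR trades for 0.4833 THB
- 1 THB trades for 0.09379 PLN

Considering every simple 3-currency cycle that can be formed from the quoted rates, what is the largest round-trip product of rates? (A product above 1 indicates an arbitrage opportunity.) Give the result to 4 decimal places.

INR→THB→SEK→INR: 0.4833 × 0.2436 × 8.219 = 0.96764
THB→SEK→PLN→THB: 0.2436 × 0.3798 × 9.858 = 0.91206
PLN→JPY→SEK→PLN: 31.71 × 0.0752 × 0.3798 = 0.90567
THB→JPY→PLN→THB: 3.124 × 0.02932 × 9.858 = 0.90295
Maximum is INR→THB→SEK→INR at 0.9676; no arbitrage — every cycle loses value.

0.9676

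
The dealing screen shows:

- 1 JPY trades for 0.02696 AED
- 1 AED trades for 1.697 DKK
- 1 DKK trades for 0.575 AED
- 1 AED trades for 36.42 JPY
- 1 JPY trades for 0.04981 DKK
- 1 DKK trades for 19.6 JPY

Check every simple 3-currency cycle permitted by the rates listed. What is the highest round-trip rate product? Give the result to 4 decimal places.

1.0431

JPY→DKK→AED→JPY: 0.04981 × 0.575 × 36.42 = 1.04310
JPY→AED→DKK→JPY: 0.02696 × 1.697 × 19.6 = 0.89672
Maximum is JPY→DKK→AED→JPY at 1.0431; arbitrage exists.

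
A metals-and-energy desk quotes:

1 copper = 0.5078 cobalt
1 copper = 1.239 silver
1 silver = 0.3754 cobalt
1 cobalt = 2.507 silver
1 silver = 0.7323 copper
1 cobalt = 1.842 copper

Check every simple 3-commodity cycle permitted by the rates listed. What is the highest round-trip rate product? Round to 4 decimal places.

0.9323

silver→copper→cobalt→silver: 0.7323 × 0.5078 × 2.507 = 0.93226
silver→cobalt→copper→silver: 0.3754 × 1.842 × 1.239 = 0.85675
Maximum is silver→copper→cobalt→silver at 0.9323; no arbitrage — every cycle loses value.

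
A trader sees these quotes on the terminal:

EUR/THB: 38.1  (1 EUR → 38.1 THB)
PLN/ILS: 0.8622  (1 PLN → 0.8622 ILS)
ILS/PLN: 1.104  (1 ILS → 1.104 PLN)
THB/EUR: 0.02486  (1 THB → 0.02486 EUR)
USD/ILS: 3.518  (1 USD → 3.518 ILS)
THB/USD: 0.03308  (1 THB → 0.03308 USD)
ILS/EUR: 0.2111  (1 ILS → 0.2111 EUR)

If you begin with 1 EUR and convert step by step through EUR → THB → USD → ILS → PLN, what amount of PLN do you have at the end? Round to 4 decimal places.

4.8950

1 EUR × 38.1 = 38.1 THB
38.1 THB × 0.03308 = 1.260348 USD
1.260348 USD × 3.518 = 4.433904264 ILS
4.433904264 ILS × 1.104 = 4.895030307456 PLN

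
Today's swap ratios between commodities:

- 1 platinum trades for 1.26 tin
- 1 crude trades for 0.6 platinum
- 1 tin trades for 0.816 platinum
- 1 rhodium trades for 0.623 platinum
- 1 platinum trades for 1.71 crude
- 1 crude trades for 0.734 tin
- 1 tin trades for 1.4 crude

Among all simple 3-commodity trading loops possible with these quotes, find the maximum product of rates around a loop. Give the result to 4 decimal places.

crude→platinum→tin→crude: 0.6 × 1.26 × 1.4 = 1.05840
crude→tin→platinum→crude: 0.734 × 0.816 × 1.71 = 1.02419
Maximum is crude→platinum→tin→crude at 1.0584; arbitrage exists.

1.0584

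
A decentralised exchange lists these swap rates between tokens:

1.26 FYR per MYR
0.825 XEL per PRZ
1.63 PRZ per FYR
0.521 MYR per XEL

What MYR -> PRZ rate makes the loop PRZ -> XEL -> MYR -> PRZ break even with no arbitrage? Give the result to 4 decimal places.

Known legs of the cycle: 0.825 × 0.521 = 0.429825
For no arbitrage the full-cycle product must be 1, so the missing rate is 1 / 0.429825 ≈ 2.326528.

2.3265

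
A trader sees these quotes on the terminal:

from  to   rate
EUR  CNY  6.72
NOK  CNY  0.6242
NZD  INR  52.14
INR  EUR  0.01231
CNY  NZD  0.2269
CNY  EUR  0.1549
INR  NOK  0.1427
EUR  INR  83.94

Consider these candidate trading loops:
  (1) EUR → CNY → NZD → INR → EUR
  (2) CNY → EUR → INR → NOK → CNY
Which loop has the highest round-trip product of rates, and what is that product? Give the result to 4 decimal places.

1.1582

(1) 6.72 × 0.2269 × 52.14 × 0.01231 = 0.97866
(2) 0.1549 × 83.94 × 0.1427 × 0.6242 = 1.15816
Highest is cycle (2) at 1.1582 (>1, arbitrage).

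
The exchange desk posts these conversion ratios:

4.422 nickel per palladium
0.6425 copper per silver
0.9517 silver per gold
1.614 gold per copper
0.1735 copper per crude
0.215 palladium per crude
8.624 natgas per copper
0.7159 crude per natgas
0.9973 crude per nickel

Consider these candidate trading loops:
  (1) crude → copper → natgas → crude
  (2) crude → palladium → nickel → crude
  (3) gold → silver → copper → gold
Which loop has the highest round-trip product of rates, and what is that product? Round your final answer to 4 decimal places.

(1) 0.1735 × 8.624 × 0.7159 = 1.07118
(2) 0.215 × 4.422 × 0.9973 = 0.94816
(3) 0.9517 × 0.6425 × 1.614 = 0.98691
Highest is cycle (1) at 1.0712 (>1, arbitrage).

1.0712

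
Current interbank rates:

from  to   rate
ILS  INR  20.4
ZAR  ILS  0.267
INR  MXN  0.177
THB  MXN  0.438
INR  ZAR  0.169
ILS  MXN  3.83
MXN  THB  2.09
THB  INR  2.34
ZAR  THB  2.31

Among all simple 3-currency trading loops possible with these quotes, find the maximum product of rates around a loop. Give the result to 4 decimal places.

ILS→INR→ZAR→ILS: 20.4 × 0.169 × 0.267 = 0.92051
THB→INR→ZAR→THB: 2.34 × 0.169 × 2.31 = 0.91351
THB→INR→MXN→THB: 2.34 × 0.177 × 2.09 = 0.86564
Maximum is ILS→INR→ZAR→ILS at 0.9205; no arbitrage — every cycle loses value.

0.9205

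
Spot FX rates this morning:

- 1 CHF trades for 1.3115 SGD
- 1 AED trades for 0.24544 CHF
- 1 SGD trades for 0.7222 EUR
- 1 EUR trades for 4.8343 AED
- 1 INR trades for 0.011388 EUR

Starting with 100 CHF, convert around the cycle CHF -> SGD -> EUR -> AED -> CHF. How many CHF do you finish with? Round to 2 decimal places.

100 CHF × 1.3115 = 131.15 SGD
131.15 SGD × 0.7222 = 94.71653 EUR
94.71653 EUR × 4.8343 = 457.888120979 AED
457.888120979 AED × 0.24544 = 112.38406041308576 CHF

112.38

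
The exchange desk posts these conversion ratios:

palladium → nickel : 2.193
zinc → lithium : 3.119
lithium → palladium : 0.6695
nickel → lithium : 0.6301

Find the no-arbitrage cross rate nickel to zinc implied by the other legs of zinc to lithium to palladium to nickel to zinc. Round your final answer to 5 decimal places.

0.21837

Known legs of the cycle: 3.119 × 0.6695 × 2.193 = 4.5793579065
For no arbitrage the full-cycle product must be 1, so the missing rate is 1 / 4.5793579065 ≈ 0.2183712.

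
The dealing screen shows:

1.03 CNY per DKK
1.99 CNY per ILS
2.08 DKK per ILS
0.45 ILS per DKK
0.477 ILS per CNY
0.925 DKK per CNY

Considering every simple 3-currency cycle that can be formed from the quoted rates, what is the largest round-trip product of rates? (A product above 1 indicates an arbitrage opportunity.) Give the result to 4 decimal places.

ILS→DKK→CNY→ILS: 2.08 × 1.03 × 0.477 = 1.02192
ILS→CNY→DKK→ILS: 1.99 × 0.925 × 0.45 = 0.82834
Maximum is ILS→DKK→CNY→ILS at 1.0219; arbitrage exists.

1.0219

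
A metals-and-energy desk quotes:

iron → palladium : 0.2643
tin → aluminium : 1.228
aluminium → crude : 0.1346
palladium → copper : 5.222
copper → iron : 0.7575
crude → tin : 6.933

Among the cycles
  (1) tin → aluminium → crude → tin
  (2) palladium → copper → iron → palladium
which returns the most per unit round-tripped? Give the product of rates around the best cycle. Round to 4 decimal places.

(1) 1.228 × 0.1346 × 6.933 = 1.14595
(2) 5.222 × 0.7575 × 0.2643 = 1.04548
Highest is cycle (1) at 1.1459 (>1, arbitrage).

1.1459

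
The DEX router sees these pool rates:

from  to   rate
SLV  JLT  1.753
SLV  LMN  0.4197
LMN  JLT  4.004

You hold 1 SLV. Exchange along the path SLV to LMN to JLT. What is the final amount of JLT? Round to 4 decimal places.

1 SLV × 0.4197 = 0.4197 LMN
0.4197 LMN × 4.004 = 1.6804788 JLT

1.6805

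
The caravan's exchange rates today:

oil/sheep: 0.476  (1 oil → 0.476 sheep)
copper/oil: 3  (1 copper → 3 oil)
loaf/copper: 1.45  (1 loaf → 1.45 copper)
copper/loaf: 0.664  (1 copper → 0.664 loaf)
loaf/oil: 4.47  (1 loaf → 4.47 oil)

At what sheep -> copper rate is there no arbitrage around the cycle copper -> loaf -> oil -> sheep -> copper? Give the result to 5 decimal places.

0.70781

Known legs of the cycle: 0.664 × 4.47 × 0.476 = 1.41280608
For no arbitrage the full-cycle product must be 1, so the missing rate is 1 / 1.41280608 ≈ 0.7078112.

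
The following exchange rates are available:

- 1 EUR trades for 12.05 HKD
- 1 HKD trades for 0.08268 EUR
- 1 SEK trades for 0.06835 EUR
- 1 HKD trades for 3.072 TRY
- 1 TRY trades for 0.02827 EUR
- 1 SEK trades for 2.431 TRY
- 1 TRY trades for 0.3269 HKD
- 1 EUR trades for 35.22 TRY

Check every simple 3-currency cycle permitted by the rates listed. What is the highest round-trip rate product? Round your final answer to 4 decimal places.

HKD→TRY→EUR→HKD: 3.072 × 0.02827 × 12.05 = 1.04649
HKD→EUR→TRY→HKD: 0.08268 × 35.22 × 0.3269 = 0.95193
Maximum is HKD→TRY→EUR→HKD at 1.0465; arbitrage exists.

1.0465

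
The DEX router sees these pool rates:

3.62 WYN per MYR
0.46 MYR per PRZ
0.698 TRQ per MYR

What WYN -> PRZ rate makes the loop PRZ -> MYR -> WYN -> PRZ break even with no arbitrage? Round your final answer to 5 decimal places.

Known legs of the cycle: 0.46 × 3.62 = 1.6652
For no arbitrage the full-cycle product must be 1, so the missing rate is 1 / 1.6652 ≈ 0.6005285.

0.60053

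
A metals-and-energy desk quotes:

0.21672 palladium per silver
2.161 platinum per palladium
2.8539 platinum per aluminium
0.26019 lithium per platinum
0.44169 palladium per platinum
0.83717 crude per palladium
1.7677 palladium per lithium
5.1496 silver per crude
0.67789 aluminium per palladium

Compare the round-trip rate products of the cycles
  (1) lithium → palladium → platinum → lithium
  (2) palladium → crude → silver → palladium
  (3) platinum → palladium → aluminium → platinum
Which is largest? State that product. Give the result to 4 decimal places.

0.9939

(1) 1.7677 × 2.161 × 0.26019 = 0.99393
(2) 0.83717 × 5.1496 × 0.21672 = 0.93430
(3) 0.44169 × 0.67789 × 2.8539 = 0.85451
Highest is cycle (1) at 0.9939 (≤1, no arbitrage).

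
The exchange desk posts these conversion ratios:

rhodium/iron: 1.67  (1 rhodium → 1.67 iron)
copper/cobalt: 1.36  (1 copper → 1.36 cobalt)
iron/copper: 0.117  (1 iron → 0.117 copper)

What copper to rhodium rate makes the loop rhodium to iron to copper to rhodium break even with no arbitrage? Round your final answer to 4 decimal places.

5.1180

Known legs of the cycle: 1.67 × 0.117 = 0.19539
For no arbitrage the full-cycle product must be 1, so the missing rate is 1 / 0.19539 ≈ 5.117969.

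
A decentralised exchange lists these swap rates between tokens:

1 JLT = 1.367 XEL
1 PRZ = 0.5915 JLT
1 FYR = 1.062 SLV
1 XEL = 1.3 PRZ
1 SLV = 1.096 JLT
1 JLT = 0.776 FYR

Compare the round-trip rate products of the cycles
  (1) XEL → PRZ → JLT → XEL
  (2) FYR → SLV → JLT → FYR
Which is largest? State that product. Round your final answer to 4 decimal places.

1.0512

(1) 1.3 × 0.5915 × 1.367 = 1.05115
(2) 1.062 × 1.096 × 0.776 = 0.90323
Highest is cycle (1) at 1.0512 (>1, arbitrage).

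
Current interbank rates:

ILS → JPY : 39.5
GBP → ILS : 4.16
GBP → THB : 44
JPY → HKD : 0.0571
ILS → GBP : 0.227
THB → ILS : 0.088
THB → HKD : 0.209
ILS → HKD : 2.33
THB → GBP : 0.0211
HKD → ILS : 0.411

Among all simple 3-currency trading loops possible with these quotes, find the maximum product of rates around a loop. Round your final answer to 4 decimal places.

0.9270

JPY→HKD→ILS→JPY: 0.0571 × 0.411 × 39.5 = 0.92699
ILS→GBP→THB→ILS: 0.227 × 44 × 0.088 = 0.87894
Maximum is JPY→HKD→ILS→JPY at 0.9270; no arbitrage — every cycle loses value.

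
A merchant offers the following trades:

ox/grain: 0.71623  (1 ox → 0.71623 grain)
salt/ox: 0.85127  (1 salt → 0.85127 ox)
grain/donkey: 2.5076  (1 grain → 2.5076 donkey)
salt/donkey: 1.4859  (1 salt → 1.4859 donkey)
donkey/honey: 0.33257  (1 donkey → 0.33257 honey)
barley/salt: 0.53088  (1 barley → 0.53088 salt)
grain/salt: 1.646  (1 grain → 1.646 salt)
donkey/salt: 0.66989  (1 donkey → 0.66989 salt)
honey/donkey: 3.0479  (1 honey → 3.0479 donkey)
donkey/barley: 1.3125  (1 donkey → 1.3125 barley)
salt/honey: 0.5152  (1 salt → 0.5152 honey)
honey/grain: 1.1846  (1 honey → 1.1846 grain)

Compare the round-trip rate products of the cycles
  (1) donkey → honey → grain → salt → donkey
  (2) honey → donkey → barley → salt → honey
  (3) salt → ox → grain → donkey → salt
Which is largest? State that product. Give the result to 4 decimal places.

(1) 0.33257 × 1.1846 × 1.646 × 1.4859 = 0.96355
(2) 3.0479 × 1.3125 × 0.53088 × 0.5152 = 1.09414
(3) 0.85127 × 0.71623 × 2.5076 × 0.66989 = 1.02419
Highest is cycle (2) at 1.0941 (>1, arbitrage).

1.0941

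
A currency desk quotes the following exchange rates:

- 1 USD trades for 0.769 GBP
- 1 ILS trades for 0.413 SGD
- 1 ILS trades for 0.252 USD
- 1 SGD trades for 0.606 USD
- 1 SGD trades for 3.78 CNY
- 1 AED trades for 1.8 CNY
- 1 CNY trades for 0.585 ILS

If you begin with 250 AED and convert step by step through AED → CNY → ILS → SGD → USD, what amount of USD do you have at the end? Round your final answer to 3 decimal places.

250 AED × 1.8 = 450 CNY
450 CNY × 0.585 = 263.25 ILS
263.25 ILS × 0.413 = 108.72225 SGD
108.72225 SGD × 0.606 = 65.8856835 USD

65.886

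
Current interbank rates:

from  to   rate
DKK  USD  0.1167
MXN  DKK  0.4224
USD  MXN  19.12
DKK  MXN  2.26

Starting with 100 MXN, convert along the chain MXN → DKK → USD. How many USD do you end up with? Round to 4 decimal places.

100 MXN × 0.4224 = 42.24 DKK
42.24 DKK × 0.1167 = 4.929408 USD

4.9294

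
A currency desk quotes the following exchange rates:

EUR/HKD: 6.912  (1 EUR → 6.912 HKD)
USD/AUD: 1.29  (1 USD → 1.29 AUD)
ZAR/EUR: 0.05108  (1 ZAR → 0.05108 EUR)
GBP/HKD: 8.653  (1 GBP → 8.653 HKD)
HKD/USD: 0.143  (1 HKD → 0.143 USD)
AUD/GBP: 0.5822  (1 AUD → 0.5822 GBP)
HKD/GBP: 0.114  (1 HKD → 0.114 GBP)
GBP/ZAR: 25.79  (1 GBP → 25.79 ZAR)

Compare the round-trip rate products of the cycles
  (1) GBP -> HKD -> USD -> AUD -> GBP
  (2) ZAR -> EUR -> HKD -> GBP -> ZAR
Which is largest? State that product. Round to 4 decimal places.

1.0380

(1) 8.653 × 0.143 × 1.29 × 0.5822 = 0.92932
(2) 0.05108 × 6.912 × 0.114 × 25.79 = 1.03803
Highest is cycle (2) at 1.0380 (>1, arbitrage).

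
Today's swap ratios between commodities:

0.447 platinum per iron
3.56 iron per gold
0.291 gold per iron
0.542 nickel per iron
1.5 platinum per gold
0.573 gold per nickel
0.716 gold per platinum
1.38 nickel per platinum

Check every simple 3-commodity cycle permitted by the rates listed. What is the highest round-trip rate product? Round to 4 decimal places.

1.1861

platinum→nickel→gold→platinum: 1.38 × 0.573 × 1.5 = 1.18611
platinum→gold→iron→platinum: 0.716 × 3.56 × 0.447 = 1.13939
iron→nickel→gold→iron: 0.542 × 0.573 × 3.56 = 1.10561
Maximum is platinum→nickel→gold→platinum at 1.1861; arbitrage exists.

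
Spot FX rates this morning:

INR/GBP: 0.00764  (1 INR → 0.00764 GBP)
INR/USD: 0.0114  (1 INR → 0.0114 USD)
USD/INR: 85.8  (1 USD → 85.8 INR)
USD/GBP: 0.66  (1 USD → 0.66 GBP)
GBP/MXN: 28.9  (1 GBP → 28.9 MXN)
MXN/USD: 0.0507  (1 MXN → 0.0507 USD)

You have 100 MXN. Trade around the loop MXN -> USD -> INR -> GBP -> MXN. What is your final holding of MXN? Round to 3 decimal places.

100 MXN × 0.0507 = 5.07 USD
5.07 USD × 85.8 = 435.006 INR
435.006 INR × 0.00764 = 3.32344584 GBP
3.32344584 GBP × 28.9 = 96.047584776 MXN

96.048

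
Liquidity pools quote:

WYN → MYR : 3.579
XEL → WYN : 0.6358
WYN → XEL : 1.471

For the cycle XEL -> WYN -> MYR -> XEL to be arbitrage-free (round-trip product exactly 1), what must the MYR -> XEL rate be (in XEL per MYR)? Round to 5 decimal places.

Known legs of the cycle: 0.6358 × 3.579 = 2.2755282
For no arbitrage the full-cycle product must be 1, so the missing rate is 1 / 2.2755282 ≈ 0.4394584.

0.43946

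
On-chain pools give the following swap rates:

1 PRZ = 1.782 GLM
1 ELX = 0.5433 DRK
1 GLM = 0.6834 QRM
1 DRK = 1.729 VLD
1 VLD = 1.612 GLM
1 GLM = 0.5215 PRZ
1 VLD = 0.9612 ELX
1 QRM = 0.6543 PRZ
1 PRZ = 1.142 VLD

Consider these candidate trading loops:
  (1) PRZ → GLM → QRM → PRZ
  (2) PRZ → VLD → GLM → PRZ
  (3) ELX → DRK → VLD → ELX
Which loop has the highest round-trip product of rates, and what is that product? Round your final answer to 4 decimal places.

0.9600

(1) 1.782 × 0.6834 × 0.6543 = 0.79682
(2) 1.142 × 1.612 × 0.5215 = 0.96003
(3) 0.5433 × 1.729 × 0.9612 = 0.90292
Highest is cycle (2) at 0.9600 (≤1, no arbitrage).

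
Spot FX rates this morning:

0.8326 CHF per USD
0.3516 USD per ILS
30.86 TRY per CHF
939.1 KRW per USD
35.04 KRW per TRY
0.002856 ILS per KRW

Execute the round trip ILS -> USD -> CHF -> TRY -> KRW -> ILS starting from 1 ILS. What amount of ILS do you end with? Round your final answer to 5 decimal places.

1 ILS × 0.3516 = 0.3516 USD
0.3516 USD × 0.8326 = 0.29274216 CHF
0.29274216 CHF × 30.86 = 9.0340230576 TRY
9.0340230576 TRY × 35.04 = 316.552167938304 KRW
316.552167938304 KRW × 0.002856 = 0.904072991631796224 ILS

0.90407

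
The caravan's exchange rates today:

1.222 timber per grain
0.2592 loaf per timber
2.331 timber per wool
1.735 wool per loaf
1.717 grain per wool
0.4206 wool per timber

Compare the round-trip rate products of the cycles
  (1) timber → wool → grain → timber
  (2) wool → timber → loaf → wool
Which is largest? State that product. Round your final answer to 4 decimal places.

1.0483

(1) 0.4206 × 1.717 × 1.222 = 0.88249
(2) 2.331 × 0.2592 × 1.735 = 1.04828
Highest is cycle (2) at 1.0483 (>1, arbitrage).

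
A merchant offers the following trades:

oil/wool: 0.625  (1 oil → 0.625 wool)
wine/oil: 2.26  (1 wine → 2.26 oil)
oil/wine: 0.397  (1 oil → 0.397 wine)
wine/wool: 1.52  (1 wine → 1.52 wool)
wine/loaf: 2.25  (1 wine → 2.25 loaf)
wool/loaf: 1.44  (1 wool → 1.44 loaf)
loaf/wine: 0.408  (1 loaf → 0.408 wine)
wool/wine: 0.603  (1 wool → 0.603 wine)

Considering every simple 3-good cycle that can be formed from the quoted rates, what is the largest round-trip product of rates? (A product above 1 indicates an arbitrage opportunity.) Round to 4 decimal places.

0.8930

wine→wool→loaf→wine: 1.52 × 1.44 × 0.408 = 0.89303
oil→wool→wine→oil: 0.625 × 0.603 × 2.26 = 0.85174
Maximum is wine→wool→loaf→wine at 0.8930; no arbitrage — every cycle loses value.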